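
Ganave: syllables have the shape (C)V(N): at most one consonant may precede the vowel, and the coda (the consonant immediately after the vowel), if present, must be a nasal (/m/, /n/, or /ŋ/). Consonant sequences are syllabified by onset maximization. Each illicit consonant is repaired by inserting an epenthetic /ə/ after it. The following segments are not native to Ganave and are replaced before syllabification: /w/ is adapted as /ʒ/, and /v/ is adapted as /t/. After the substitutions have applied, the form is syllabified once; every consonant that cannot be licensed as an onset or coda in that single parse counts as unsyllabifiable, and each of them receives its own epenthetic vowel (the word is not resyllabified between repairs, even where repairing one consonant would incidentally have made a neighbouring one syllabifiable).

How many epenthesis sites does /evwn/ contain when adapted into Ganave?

3

After substitution the input is /etʒn/.
The unsyllabifiable consonants are /t/, /ʒ/, /n/; each receives one epenthetic vowel.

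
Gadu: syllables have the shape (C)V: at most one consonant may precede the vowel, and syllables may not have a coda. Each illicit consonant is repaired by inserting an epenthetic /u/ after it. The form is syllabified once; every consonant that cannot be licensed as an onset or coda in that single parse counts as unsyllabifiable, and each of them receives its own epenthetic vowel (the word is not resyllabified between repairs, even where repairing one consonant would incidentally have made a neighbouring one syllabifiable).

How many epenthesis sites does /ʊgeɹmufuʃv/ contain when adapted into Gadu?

The unsyllabifiable consonants are /ɹ/, /ʃ/, /v/; each receives one epenthetic vowel.

3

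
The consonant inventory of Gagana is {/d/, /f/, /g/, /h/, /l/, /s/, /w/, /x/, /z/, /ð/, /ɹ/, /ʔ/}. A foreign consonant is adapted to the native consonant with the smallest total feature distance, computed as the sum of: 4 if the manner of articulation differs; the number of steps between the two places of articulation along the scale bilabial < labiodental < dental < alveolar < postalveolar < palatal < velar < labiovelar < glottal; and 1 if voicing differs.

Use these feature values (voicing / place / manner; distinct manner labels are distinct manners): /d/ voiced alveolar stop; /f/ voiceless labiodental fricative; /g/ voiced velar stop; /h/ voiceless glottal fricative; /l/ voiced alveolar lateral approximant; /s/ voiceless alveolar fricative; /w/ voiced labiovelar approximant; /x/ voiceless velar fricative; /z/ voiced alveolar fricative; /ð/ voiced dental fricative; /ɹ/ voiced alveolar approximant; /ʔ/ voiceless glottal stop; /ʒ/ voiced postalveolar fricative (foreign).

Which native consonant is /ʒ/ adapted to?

/z/ is closest: same manner (fricative), place distance 1 (postalveolar→alveolar), same voicing; total 1. Next closest is /s/ at distance 2.

z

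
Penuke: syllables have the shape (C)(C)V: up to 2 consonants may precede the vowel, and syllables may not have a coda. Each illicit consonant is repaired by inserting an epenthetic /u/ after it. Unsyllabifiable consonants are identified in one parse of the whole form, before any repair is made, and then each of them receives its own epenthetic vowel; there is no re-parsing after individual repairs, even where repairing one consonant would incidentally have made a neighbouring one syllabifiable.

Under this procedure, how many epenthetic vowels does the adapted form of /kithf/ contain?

The unsyllabifiable consonants are /t/, /h/, /f/; each receives one epenthetic vowel.

3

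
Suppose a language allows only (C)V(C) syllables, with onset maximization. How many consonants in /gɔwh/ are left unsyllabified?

1

The consonants /h/ cannot be parsed into a legal (C)V(C) syllable (at most one coda consonant is licensed; onsets are limited to one consonant).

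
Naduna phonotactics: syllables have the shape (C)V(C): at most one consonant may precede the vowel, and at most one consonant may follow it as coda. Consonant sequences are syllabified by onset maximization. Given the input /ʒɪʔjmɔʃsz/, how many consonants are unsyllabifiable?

Syllabifying with onset maximization leaves /j/, /s/, /z/ stranded (at most one coda consonant is licensed; onsets are limited to one consonant).

3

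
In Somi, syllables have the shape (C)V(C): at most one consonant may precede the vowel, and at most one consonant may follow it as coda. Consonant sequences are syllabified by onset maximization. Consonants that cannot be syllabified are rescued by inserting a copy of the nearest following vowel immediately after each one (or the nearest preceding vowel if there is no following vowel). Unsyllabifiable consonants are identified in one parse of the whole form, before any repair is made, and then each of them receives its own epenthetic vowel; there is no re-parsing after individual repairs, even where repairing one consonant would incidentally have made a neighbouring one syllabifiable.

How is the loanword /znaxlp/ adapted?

zanaxlapa

Under (C)V(C), the unsyllabifiable consonants are /z/, /l/, /p/ (at most one coda consonant is licensed; onsets are limited to one consonant).
Inserting the epenthetic vowel yields /z/ → /za/, /l/ → /la/, /p/ → /pa/.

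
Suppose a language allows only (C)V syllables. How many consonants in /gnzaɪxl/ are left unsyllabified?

4

Syllabifying with onset maximization leaves /g/, /n/, /x/, /l/ stranded (no codas are permitted; onsets are limited to one consonant).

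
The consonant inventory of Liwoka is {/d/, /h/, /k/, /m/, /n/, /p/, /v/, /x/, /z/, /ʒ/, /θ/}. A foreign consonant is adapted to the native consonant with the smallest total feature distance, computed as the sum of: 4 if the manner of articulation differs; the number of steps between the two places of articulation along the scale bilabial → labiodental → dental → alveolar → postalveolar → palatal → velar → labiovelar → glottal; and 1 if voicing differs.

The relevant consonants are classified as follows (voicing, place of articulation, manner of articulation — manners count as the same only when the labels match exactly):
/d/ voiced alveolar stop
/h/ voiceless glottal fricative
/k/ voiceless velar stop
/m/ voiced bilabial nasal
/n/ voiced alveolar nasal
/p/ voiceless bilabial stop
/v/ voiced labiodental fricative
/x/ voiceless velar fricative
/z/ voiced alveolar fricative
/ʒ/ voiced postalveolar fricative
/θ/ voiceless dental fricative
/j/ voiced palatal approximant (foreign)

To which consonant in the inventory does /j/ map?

/ʒ/ is closest: manner differs (approximant→fricative, +4), place distance 1 (palatal→postalveolar), same voicing; total 5. Next closest is /d/ at distance 6.

ʒ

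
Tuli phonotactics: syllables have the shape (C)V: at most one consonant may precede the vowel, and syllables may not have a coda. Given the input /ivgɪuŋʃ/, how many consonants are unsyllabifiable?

3

Syllabifying with onset maximization leaves /v/, /ŋ/, /ʃ/ stranded (no codas are permitted; onsets are limited to one consonant).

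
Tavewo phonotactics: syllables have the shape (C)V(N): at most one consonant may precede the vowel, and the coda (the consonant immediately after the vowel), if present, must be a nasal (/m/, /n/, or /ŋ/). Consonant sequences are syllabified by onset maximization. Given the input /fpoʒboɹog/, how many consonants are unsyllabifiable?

The consonants /f/, /ʒ/, /g/ cannot be parsed into a legal (C)V(N) syllable (only a nasal (/m/, /n/, or /ŋ/) is licensed in coda position; onsets are limited to one consonant).

3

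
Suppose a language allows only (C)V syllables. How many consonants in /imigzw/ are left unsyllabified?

The consonants /g/, /z/, /w/ cannot be parsed into a legal (C)V syllable (no codas are permitted; onsets are limited to one consonant).

3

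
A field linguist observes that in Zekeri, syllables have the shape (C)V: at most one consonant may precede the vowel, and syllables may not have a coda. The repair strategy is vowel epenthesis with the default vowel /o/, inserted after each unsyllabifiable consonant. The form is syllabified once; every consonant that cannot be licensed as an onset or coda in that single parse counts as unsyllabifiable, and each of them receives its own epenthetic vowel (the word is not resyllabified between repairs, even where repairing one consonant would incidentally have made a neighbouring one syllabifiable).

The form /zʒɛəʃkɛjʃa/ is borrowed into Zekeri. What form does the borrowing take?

Syllabifying with onset maximization leaves /z/, /ʃ/, /j/ stranded (no codas are permitted; onsets are limited to one consonant).
Inserting the epenthetic vowel yields /z/ → /zo/, /ʃ/ → /ʃo/, /j/ → /jo/.

zoʒɛəʃokɛjoʃa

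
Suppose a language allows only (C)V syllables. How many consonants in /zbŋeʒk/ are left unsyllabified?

Syllabifying with onset maximization leaves /z/, /b/, /ʒ/, /k/ stranded (no codas are permitted; onsets are limited to one consonant).

4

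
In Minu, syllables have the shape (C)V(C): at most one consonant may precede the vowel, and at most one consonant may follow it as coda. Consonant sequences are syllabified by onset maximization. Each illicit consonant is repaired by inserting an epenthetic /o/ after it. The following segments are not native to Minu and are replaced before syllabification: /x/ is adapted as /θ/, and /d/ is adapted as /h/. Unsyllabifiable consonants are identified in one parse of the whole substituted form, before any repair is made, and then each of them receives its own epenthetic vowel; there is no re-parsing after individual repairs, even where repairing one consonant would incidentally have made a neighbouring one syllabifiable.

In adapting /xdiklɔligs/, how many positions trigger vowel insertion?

2

After substitution the input is /θhiklɔligs/.
The unsyllabifiable consonants are /θ/, /s/; each receives one epenthetic vowel.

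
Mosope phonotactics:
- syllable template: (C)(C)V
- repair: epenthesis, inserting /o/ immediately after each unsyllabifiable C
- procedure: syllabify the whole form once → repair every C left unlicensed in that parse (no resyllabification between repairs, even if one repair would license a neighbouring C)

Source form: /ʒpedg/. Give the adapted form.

ʒpedogo

Syllabifying with onset maximization leaves /d/, /g/ stranded (no codas are permitted; onsets may contain at most 2 consonants).
Inserting the epenthetic vowel yields /d/ → /do/, /g/ → /go/.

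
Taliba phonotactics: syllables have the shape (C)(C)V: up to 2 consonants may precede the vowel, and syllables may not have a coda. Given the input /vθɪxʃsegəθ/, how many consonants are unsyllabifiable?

The consonants /x/, /θ/ cannot be parsed into a legal (C)(C)V syllable (no codas are permitted; onsets may contain at most 2 consonants).

2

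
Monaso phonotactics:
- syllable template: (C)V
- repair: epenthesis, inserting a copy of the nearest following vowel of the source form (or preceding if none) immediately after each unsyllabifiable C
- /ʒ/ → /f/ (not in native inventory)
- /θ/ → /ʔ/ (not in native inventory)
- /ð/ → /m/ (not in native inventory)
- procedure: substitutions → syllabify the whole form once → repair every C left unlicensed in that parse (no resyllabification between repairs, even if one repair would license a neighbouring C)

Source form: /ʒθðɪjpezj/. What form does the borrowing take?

Substitution: /ʒ/ → /f/, /θ/ → /ʔ/, /ð/ → /m/, giving /fʔmɪjpezj/.
Under (C)V, the unsyllabifiable consonants are /f/, /ʔ/, /j/, /z/, /j/ (no codas are permitted; onsets are limited to one consonant).
Epenthesis after each stranded consonant: /f/ → /fɪ/, /ʔ/ → /ʔɪ/, /j/ → /je/, /z/ → /ze/, /j/ → /je/.

fɪʔɪmɪjepezeje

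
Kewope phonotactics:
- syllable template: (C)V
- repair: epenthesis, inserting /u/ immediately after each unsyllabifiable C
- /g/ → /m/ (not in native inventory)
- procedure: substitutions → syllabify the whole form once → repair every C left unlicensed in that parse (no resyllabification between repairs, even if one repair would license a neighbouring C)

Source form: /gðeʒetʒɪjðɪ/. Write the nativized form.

muðeʒetuʒɪjuðɪ

Substitution: /g/ → /m/, giving /mðeʒetʒɪjðɪ/.
The consonants /m/, /t/, /j/ cannot be parsed into a legal (C)V syllable (no codas are permitted; onsets are limited to one consonant).
Each unlicensed consonant becomes the onset of a new syllable: /m/ → /mu/, /t/ → /tu/, /j/ → /ju/.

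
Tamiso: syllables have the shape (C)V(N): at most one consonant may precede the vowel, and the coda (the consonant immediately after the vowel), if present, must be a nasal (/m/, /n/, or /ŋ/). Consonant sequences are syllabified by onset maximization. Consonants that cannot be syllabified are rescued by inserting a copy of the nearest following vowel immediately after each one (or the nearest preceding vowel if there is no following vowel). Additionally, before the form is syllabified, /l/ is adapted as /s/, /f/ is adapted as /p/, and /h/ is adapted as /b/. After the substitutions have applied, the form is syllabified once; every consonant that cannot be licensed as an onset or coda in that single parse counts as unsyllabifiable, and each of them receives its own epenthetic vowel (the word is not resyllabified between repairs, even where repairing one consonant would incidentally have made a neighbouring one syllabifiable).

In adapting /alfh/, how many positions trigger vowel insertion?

3

After substitution the input is /aspb/.
The unsyllabifiable consonants are /s/, /p/, /b/; each receives one epenthetic vowel.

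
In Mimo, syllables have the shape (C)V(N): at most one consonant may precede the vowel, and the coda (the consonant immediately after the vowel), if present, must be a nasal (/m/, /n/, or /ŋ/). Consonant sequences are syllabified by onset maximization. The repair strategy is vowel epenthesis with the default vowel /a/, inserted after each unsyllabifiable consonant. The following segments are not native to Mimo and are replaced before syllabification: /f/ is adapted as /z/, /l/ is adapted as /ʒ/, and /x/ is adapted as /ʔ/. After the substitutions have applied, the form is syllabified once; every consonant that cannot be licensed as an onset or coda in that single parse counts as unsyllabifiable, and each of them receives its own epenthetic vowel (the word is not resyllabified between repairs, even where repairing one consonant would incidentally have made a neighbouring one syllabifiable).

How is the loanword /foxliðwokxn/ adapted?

zoʔaʒiðawokaʔana

Substitution: /f/ → /z/, /x/ → /ʔ/, /l/ → /ʒ/, giving /zoʔʒiðwokʔn/.
The consonants /ʔ/, /ð/, /k/, /ʔ/, /n/ cannot be parsed into a legal (C)V(N) syllable (only a nasal (/m/, /n/, or /ŋ/) is licensed in coda position; onsets are limited to one consonant).
Epenthesis after each stranded consonant: /ʔ/ → /ʔa/, /ð/ → /ða/, /k/ → /ka/, /ʔ/ → /ʔa/, /n/ → /na/.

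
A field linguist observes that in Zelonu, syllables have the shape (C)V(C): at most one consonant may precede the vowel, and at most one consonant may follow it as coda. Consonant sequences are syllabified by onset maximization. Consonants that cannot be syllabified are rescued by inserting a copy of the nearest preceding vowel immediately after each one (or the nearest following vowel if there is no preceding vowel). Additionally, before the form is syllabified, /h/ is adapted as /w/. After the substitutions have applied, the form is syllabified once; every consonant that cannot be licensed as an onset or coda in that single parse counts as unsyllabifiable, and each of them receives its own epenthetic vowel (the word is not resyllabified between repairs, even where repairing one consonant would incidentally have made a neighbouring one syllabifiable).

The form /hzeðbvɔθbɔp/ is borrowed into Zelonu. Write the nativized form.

wezeðbevɔθbɔp

Substitution: /h/ → /w/, giving /wzeðbvɔθbɔp/.
Under (C)V(C), the unsyllabifiable consonants are /w/, /b/ (at most one coda consonant is licensed; onsets are limited to one consonant).
Epenthesis after each stranded consonant: /w/ → /we/, /b/ → /be/.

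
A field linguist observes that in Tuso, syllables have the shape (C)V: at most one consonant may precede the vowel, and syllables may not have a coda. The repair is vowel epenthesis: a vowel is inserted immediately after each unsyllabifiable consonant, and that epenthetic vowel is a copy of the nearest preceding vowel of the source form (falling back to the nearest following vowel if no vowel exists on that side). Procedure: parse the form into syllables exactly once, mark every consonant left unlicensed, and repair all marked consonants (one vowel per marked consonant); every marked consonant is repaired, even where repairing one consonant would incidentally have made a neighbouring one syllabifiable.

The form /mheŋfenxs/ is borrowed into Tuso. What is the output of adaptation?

Under (C)V, the unsyllabifiable consonants are /m/, /ŋ/, /n/, /x/, /s/ (no codas are permitted; onsets are limited to one consonant).
Epenthesis after each stranded consonant: /m/ → /me/, /ŋ/ → /ŋe/, /n/ → /ne/, /x/ → /xe/, /s/ → /se/.

meheŋefenexese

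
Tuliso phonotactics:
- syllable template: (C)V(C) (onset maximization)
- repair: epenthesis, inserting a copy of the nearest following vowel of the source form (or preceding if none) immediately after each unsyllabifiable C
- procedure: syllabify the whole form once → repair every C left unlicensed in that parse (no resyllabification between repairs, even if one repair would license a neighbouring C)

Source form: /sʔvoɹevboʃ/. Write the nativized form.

Under (C)V(C), the unsyllabifiable consonants are /s/, /ʔ/ (at most one coda consonant is licensed; onsets are limited to one consonant).
Each unlicensed consonant becomes the onset of a new syllable: /s/ → /so/, /ʔ/ → /ʔo/.

soʔovoɹevboʃ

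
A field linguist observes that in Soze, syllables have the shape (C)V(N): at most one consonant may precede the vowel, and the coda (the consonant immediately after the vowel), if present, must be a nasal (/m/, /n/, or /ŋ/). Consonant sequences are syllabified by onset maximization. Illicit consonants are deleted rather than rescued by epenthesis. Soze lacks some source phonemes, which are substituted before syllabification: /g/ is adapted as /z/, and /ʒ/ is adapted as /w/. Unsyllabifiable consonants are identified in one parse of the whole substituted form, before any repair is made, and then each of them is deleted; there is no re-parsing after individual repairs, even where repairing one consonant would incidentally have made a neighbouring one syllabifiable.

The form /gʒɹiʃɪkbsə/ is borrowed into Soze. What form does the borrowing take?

ɹiʃɪsə

Substitution: /g/ → /z/, /ʒ/ → /w/, giving /zwɹiʃɪkbsə/.
Syllabifying with onset maximization leaves /z/, /w/, /k/, /b/ stranded (only a nasal (/m/, /n/, or /ŋ/) is licensed in coda position; onsets are limited to one consonant).
Each unlicensed consonant is deleted: /z/, /w/, /k/, /b/.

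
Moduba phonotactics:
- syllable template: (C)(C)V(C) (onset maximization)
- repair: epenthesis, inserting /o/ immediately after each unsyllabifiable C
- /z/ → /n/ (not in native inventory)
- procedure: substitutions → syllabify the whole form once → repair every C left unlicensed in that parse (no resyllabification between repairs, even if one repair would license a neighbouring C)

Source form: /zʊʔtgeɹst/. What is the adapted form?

Substitution: /z/ → /n/, giving /nʊʔtgeɹst/.
Syllabifying with onset maximization leaves /s/, /t/ stranded (at most one coda consonant is licensed; onsets may contain at most 2 consonants).
Epenthesis after each stranded consonant: /s/ → /so/, /t/ → /to/.

nʊʔtgeɹsoto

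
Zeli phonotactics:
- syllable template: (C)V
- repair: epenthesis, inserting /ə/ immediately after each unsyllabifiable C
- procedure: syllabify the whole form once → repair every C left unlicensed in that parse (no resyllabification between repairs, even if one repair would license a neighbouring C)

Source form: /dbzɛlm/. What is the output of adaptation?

dəbəzɛləmə

Syllabifying with onset maximization leaves /d/, /b/, /l/, /m/ stranded (no codas are permitted; onsets are limited to one consonant).
Each unlicensed consonant becomes the onset of a new syllable: /d/ → /də/, /b/ → /bə/, /l/ → /lə/, /m/ → /mə/.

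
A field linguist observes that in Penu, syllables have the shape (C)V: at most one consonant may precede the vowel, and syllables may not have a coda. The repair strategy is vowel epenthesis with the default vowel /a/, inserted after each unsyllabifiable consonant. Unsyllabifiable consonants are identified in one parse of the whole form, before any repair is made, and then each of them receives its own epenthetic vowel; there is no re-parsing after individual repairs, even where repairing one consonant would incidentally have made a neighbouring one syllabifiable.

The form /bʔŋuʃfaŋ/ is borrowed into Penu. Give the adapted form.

baʔaŋuʃafaŋa

Syllabifying with onset maximization leaves /b/, /ʔ/, /ʃ/, /ŋ/ stranded (no codas are permitted; onsets are limited to one consonant).
Inserting the epenthetic vowel yields /b/ → /ba/, /ʔ/ → /ʔa/, /ʃ/ → /ʃa/, /ŋ/ → /ŋa/.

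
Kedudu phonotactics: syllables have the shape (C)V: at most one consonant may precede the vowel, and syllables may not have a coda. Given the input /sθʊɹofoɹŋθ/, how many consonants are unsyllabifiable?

Under (C)V, the unsyllabifiable consonants are /s/, /ɹ/, /ŋ/, /θ/ (no codas are permitted; onsets are limited to one consonant).

4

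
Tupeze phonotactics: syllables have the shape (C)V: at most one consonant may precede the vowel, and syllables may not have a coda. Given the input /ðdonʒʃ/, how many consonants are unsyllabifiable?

Under (C)V, the unsyllabifiable consonants are /ð/, /n/, /ʒ/, /ʃ/ (no codas are permitted; onsets are limited to one consonant).

4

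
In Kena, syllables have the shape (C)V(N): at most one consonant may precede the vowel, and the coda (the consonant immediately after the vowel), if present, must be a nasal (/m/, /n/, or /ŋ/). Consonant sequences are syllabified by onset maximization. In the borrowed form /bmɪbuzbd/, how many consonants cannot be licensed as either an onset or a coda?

Under (C)V(N), the unsyllabifiable consonants are /b/, /z/, /b/, /d/ (only a nasal (/m/, /n/, or /ŋ/) is licensed in coda position; onsets are limited to one consonant).

4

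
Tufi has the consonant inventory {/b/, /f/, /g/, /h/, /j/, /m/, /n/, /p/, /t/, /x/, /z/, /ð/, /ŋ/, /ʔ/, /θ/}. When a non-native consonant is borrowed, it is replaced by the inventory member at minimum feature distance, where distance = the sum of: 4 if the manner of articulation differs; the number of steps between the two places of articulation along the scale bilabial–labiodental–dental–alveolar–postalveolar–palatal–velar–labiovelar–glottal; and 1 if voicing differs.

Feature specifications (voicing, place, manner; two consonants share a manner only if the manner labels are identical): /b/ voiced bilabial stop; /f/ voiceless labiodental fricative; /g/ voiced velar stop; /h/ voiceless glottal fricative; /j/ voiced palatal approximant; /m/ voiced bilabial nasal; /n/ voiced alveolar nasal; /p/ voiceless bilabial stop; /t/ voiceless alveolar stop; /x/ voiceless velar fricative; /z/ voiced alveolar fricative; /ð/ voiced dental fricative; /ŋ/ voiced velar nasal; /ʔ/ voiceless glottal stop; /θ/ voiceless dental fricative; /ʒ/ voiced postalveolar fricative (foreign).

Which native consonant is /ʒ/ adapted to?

/z/ is closest: same manner (fricative), place distance 1 (postalveolar→alveolar), same voicing; total 1. Next closest is /ð/ at distance 2.

z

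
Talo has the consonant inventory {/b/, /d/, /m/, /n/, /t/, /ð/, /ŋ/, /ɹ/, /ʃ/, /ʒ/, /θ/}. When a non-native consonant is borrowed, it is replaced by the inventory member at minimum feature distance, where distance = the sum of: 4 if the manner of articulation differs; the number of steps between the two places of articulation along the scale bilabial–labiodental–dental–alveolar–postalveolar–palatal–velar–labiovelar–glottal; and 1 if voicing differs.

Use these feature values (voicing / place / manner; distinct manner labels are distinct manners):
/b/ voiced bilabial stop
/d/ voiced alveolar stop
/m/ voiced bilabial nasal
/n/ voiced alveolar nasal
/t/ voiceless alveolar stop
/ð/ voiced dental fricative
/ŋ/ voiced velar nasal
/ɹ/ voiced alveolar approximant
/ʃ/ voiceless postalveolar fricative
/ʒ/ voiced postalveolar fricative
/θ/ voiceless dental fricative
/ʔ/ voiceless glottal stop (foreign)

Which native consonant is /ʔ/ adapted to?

/t/ is closest: same manner (stop), place distance 5 (glottal→alveolar), same voicing; total 5. Next closest is /d/ at distance 6.

t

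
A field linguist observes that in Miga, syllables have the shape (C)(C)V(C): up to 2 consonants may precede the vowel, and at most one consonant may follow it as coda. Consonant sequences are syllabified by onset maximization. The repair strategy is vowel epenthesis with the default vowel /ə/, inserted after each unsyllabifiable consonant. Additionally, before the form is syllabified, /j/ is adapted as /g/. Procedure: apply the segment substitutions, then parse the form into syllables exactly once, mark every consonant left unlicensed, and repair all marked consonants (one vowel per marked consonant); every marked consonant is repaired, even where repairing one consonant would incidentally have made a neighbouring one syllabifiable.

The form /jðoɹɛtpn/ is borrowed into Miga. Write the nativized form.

Substitution: /j/ → /g/, giving /gðoɹɛtpn/.
The consonants /p/, /n/ cannot be parsed into a legal (C)(C)V(C) syllable (at most one coda consonant is licensed; onsets may contain at most 2 consonants).
Each unlicensed consonant becomes the onset of a new syllable: /p/ → /pə/, /n/ → /nə/.

gðoɹɛtpənə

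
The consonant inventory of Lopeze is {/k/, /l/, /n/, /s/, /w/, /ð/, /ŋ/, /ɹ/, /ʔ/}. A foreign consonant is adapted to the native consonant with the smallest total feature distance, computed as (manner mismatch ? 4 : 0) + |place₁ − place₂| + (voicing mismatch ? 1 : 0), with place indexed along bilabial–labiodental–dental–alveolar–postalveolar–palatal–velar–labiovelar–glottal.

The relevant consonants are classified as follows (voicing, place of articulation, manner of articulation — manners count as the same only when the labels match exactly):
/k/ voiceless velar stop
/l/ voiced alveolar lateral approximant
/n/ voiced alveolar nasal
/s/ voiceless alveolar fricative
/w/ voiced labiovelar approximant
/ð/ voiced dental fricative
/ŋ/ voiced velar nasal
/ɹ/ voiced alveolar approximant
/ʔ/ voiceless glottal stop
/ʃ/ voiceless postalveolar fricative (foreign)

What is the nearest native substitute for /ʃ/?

/s/ is closest: same manner (fricative), place distance 1 (postalveolar→alveolar), same voicing; total 1. Next closest is /ð/ at distance 3.

s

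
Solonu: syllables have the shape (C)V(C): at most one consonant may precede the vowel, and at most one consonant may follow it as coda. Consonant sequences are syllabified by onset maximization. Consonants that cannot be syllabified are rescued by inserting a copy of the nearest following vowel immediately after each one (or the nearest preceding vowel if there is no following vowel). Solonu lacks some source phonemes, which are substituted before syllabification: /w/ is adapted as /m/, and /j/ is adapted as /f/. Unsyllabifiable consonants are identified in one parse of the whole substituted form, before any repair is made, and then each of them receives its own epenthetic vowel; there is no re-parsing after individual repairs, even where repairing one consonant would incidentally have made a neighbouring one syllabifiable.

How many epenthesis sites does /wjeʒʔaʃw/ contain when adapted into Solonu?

2

After substitution the input is /mfeʒʔaʃm/.
The unsyllabifiable consonants are /m/, /m/; each receives one epenthetic vowel.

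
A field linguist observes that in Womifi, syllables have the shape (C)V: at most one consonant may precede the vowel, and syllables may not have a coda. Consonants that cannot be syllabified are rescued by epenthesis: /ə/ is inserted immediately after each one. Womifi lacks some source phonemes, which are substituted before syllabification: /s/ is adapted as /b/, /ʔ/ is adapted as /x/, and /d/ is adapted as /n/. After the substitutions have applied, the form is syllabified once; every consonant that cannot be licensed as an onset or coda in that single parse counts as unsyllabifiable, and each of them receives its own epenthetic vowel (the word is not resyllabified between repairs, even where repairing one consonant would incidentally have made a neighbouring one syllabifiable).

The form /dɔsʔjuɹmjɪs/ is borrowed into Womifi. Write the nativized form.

Substitution: /d/ → /n/, /s/ → /b/, /ʔ/ → /x/, giving /nɔbxjuɹmjɪb/.
Syllabifying with onset maximization leaves /b/, /x/, /ɹ/, /m/, /b/ stranded (no codas are permitted; onsets are limited to one consonant).
Each unlicensed consonant becomes the onset of a new syllable: /b/ → /bə/, /x/ → /xə/, /ɹ/ → /ɹə/, /m/ → /mə/, /b/ → /bə/.

nɔbəxəjuɹəməjɪbə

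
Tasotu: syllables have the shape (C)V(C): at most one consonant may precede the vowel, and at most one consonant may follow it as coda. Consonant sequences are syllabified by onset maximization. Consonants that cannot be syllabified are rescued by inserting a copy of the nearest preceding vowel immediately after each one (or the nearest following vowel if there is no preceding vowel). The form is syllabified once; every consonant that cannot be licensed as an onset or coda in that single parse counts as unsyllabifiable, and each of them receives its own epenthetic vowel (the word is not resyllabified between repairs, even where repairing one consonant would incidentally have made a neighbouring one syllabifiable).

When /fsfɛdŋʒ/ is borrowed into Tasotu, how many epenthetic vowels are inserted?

4

The unsyllabifiable consonants are /f/, /s/, /ŋ/, /ʒ/; each receives one epenthetic vowel.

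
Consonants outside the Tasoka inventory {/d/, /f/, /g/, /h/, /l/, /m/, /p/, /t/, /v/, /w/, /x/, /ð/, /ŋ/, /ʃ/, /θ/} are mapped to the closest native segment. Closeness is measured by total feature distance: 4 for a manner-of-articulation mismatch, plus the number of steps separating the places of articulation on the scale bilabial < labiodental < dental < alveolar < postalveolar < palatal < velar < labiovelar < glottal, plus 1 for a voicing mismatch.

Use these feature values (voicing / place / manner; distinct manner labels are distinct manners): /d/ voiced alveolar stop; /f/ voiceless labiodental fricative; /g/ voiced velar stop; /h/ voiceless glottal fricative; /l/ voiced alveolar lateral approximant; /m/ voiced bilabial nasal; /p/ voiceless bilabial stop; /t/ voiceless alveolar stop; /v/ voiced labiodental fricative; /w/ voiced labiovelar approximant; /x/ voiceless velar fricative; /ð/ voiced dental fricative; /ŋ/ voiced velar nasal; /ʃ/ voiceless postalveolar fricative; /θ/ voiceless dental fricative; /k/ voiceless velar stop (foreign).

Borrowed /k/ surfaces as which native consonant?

g

/g/ is closest: same manner (stop), place distance 0 (velar→velar), voicing differs (+1); total 1. Next closest is /t/ at distance 3.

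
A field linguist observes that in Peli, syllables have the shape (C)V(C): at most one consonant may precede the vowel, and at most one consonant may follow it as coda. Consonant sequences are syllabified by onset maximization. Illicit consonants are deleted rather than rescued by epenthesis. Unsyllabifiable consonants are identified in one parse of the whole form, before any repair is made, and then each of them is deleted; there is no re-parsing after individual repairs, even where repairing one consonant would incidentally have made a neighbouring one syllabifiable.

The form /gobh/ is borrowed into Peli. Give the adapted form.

Under (C)V(C), the unsyllabifiable consonants are /h/ (at most one coda consonant is licensed; onsets are limited to one consonant).
Deletion applies to /h/.

gob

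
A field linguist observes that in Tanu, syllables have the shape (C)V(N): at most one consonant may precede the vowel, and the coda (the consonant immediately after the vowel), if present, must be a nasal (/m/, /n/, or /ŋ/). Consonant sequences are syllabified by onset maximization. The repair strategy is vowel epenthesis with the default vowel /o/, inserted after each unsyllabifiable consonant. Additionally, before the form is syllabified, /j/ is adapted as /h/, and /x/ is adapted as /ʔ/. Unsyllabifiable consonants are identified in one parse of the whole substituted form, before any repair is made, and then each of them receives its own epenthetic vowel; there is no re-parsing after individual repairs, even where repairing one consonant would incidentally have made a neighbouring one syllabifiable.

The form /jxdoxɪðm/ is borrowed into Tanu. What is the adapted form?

hoʔodoʔɪðomo

Substitution: /j/ → /h/, /x/ → /ʔ/, giving /hʔdoʔɪðm/.
Under (C)V(N), the unsyllabifiable consonants are /h/, /ʔ/, /ð/, /m/ (only a nasal (/m/, /n/, or /ŋ/) is licensed in coda position; onsets are limited to one consonant).
Inserting the epenthetic vowel yields /h/ → /ho/, /ʔ/ → /ʔo/, /ð/ → /ðo/, /m/ → /mo/.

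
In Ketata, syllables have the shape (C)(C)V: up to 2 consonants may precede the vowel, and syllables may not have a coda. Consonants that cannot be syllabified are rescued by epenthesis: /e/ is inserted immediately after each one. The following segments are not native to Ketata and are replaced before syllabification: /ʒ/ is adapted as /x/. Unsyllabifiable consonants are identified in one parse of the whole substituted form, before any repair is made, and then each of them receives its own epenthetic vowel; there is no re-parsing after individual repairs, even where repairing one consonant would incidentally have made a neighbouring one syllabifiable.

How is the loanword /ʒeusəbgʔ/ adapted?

Substitution: /ʒ/ → /x/, giving /xeusəbgʔ/.
The consonants /b/, /g/, /ʔ/ cannot be parsed into a legal (C)(C)V syllable (no codas are permitted; onsets may contain at most 2 consonants).
Epenthesis after each stranded consonant: /b/ → /be/, /g/ → /ge/, /ʔ/ → /ʔe/.

xeusəbegeʔe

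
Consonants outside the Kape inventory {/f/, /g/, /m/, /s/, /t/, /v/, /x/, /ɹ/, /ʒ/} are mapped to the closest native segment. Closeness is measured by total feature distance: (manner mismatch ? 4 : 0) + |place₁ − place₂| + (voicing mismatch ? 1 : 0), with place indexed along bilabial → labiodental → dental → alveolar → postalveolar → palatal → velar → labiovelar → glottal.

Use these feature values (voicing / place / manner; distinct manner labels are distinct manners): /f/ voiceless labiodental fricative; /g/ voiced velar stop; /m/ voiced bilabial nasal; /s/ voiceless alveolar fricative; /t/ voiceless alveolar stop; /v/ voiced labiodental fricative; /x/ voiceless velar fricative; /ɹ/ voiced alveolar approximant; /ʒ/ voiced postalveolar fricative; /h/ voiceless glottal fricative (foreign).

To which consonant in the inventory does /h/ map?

/x/ is closest: same manner (fricative), place distance 2 (glottal→velar), same voicing; total 2. Next closest is /s/ at distance 5.

x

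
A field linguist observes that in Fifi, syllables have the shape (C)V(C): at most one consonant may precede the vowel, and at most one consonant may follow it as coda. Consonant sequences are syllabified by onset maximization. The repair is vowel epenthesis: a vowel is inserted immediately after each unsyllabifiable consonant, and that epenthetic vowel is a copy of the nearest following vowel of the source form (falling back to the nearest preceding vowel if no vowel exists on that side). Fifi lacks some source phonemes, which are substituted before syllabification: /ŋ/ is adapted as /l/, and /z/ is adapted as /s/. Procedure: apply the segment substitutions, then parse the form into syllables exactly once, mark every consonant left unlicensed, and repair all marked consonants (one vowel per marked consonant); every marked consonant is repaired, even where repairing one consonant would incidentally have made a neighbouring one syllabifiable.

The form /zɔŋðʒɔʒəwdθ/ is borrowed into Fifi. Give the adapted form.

Substitution: /z/ → /s/, /ŋ/ → /l/, giving /sɔlðʒɔʒəwdθ/.
The consonants /ð/, /d/, /θ/ cannot be parsed into a legal (C)V(C) syllable (at most one coda consonant is licensed; onsets are limited to one consonant).
Inserting the epenthetic vowel yields /ð/ → /ðɔ/, /d/ → /də/, /θ/ → /θə/.

sɔlðɔʒɔʒəwdəθə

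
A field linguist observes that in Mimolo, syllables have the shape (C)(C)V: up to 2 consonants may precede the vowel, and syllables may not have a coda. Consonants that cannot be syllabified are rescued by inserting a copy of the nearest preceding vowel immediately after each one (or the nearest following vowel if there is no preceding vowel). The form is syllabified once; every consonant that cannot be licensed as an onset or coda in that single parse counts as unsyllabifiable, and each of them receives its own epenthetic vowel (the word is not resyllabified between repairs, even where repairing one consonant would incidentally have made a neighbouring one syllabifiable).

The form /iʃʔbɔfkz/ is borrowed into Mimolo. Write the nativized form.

iʃiʔbɔfɔkɔzɔ

Syllabifying with onset maximization leaves /ʃ/, /f/, /k/, /z/ stranded (no codas are permitted; onsets may contain at most 2 consonants).
Each unlicensed consonant becomes the onset of a new syllable: /ʃ/ → /ʃi/, /f/ → /fɔ/, /k/ → /kɔ/, /z/ → /zɔ/.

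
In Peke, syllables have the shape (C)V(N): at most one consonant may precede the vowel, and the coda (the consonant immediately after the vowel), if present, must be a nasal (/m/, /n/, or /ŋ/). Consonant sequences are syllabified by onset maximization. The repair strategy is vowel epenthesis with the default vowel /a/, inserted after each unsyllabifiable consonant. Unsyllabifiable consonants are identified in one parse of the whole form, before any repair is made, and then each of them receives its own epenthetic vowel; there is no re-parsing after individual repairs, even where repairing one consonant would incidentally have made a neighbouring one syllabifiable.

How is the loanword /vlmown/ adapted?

valamowana

The consonants /v/, /l/, /w/, /n/ cannot be parsed into a legal (C)V(N) syllable (only a nasal (/m/, /n/, or /ŋ/) is licensed in coda position; onsets are limited to one consonant).
Epenthesis after each stranded consonant: /v/ → /va/, /l/ → /la/, /w/ → /wa/, /n/ → /na/.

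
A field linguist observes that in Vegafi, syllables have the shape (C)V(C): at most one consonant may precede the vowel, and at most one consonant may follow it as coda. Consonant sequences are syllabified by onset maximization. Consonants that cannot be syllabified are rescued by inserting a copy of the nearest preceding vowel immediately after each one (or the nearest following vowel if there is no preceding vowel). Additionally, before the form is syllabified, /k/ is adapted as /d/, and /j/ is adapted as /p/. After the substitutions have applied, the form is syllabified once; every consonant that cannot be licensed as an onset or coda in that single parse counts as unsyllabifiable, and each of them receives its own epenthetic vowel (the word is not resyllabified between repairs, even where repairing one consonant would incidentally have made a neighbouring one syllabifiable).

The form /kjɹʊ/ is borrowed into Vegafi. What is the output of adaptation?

dʊpʊɹʊ

Substitution: /k/ → /d/, /j/ → /p/, giving /dpɹʊ/.
The consonants /d/, /p/ cannot be parsed into a legal (C)V(C) syllable (at most one coda consonant is licensed; onsets are limited to one consonant).
Inserting the epenthetic vowel yields /d/ → /dʊ/, /p/ → /pʊ/.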